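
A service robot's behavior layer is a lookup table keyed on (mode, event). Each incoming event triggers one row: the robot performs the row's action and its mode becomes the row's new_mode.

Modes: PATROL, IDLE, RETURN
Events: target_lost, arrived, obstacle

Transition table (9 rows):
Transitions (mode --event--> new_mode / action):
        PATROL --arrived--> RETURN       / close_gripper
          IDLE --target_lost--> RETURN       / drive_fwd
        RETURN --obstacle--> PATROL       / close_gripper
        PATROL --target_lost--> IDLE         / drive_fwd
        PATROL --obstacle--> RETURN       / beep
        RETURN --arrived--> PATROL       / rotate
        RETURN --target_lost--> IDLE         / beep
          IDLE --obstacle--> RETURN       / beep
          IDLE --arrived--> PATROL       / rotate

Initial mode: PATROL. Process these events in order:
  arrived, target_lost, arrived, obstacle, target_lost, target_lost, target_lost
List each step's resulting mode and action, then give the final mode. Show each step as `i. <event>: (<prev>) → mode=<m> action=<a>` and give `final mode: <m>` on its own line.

1. arrived: (PATROL) → mode=RETURN action=close_gripper
2. target_lost: (RETURN) → mode=IDLE action=beep
3. arrived: (IDLE) → mode=PATROL action=rotate
4. obstacle: (PATROL) → mode=RETURN action=beep
5. target_lost: (RETURN) → mode=IDLE action=beep
6. target_lost: (IDLE) → mode=RETURN action=drive_fwd
7. target_lost: (RETURN) → mode=IDLE action=beep

final mode: IDLE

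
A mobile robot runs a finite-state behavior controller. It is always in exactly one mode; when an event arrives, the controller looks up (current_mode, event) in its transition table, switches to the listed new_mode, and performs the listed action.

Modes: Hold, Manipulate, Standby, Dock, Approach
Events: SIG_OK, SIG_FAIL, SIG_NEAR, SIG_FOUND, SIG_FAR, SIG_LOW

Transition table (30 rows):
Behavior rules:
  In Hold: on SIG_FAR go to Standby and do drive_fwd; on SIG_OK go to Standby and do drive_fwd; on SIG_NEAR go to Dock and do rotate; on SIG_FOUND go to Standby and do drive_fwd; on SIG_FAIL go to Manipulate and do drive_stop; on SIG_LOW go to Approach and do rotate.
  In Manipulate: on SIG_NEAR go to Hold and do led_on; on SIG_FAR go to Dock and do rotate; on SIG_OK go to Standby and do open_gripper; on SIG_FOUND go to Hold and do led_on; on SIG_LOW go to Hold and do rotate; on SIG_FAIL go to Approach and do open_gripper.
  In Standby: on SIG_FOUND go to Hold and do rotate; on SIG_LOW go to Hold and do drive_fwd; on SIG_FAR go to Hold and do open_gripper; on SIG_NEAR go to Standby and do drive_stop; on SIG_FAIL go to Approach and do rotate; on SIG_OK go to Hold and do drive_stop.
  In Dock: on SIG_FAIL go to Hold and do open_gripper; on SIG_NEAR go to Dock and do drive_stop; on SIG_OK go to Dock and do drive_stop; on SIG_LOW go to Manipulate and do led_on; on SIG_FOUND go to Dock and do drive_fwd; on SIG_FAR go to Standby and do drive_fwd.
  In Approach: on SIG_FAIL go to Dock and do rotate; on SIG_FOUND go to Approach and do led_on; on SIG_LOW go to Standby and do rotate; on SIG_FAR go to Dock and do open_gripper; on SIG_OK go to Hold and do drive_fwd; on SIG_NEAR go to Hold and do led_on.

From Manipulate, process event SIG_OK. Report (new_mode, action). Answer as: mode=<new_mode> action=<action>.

current mode = Manipulate; filter table to that mode:
  (Manipulate, SIG_NEAR) → (Hold, led_on)
  (Manipulate, SIG_FAR) → (Dock, rotate)
  (Manipulate, SIG_OK) → (Standby, open_gripper)  ← event matches
  (Manipulate, SIG_FOUND) → (Hold, led_on)
  (Manipulate, SIG_LOW) → (Hold, rotate)
  (Manipulate, SIG_FAIL) → (Approach, open_gripper)
event = SIG_OK selects (Standby, open_gripper)

mode=Standby action=open_gripper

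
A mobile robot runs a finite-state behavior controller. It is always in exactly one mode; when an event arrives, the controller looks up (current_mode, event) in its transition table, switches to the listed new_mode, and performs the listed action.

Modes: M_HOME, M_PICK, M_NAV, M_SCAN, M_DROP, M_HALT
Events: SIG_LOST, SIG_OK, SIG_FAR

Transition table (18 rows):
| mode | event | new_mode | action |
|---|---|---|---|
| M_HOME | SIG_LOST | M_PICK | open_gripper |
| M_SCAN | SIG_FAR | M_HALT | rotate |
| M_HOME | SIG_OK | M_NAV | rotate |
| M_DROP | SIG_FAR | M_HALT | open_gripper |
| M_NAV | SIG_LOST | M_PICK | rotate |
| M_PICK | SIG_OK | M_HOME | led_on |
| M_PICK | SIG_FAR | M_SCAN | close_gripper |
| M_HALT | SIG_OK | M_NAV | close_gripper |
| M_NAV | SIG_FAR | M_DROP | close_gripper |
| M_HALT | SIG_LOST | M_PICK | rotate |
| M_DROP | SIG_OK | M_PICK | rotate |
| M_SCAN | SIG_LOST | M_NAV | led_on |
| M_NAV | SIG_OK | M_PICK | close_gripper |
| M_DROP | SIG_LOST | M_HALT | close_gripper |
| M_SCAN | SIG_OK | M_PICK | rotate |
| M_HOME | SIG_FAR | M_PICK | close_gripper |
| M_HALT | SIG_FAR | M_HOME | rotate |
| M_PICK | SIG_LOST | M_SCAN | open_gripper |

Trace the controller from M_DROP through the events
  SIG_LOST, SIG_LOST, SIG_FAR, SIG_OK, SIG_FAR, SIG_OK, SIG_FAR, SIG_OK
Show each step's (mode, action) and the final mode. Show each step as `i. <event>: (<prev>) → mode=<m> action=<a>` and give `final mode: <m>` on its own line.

final mode: M_PICK

1. SIG_LOST: (M_DROP) → mode=M_HALT action=close_gripper
2. SIG_LOST: (M_HALT) → mode=M_PICK action=rotate
3. SIG_FAR: (M_PICK) → mode=M_SCAN action=close_gripper
4. SIG_OK: (M_SCAN) → mode=M_PICK action=rotate
5. SIG_FAR: (M_PICK) → mode=M_SCAN action=close_gripper
6. SIG_OK: (M_SCAN) → mode=M_PICK action=rotate
7. SIG_FAR: (M_PICK) → mode=M_SCAN action=close_gripper
8. SIG_OK: (M_SCAN) → mode=M_PICK action=rotate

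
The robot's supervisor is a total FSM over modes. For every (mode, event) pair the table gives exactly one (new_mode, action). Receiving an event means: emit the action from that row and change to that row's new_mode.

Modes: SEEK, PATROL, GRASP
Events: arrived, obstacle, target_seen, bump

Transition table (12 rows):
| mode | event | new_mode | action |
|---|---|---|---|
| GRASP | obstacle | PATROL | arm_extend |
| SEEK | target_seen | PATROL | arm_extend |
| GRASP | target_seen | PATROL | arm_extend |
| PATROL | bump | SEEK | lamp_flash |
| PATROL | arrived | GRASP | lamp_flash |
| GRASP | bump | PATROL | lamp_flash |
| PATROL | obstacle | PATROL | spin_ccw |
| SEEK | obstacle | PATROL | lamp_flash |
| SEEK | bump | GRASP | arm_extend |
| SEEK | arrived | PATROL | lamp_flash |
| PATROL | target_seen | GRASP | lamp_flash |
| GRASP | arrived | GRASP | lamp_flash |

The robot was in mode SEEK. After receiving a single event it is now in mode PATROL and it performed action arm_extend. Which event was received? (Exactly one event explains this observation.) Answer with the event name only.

try arrived: (SEEK, arrived) → (PATROL, lamp_flash)
try obstacle: (SEEK, obstacle) → (PATROL, lamp_flash)
try target_seen: (SEEK, target_seen) → (PATROL, arm_extend)  ← matches
try bump: (SEEK, bump) → (GRASP, arm_extend)

target_seen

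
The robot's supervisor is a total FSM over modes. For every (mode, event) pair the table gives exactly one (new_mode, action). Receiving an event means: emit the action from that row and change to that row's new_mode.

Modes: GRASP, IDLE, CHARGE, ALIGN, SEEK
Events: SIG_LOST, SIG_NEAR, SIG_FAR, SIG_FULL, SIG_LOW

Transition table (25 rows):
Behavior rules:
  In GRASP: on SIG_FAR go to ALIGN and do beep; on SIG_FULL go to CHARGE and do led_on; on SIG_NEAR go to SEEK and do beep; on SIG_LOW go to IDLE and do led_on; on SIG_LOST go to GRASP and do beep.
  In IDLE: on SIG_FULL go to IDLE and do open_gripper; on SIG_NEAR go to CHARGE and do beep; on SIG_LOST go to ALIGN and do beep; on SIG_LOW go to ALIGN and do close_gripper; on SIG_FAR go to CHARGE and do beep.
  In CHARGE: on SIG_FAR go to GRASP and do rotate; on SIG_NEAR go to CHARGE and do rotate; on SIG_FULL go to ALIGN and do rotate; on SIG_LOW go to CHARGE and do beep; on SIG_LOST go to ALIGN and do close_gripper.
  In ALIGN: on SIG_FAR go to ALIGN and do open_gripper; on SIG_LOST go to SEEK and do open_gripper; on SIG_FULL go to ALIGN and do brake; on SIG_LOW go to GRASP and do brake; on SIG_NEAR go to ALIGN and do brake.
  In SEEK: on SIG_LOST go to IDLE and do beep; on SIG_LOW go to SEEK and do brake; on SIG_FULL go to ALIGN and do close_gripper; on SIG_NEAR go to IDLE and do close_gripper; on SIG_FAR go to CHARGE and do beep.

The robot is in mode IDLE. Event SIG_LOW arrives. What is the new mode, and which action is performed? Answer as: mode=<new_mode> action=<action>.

mode=ALIGN action=close_gripper

current mode = IDLE; filter table to that mode:
  (IDLE, SIG_FULL) → (IDLE, open_gripper)
  (IDLE, SIG_NEAR) → (CHARGE, beep)
  (IDLE, SIG_LOST) → (ALIGN, beep)
  (IDLE, SIG_LOW) → (ALIGN, close_gripper)  ← event matches
  (IDLE, SIG_FAR) → (CHARGE, beep)
event = SIG_LOW selects (ALIGN, close_gripper)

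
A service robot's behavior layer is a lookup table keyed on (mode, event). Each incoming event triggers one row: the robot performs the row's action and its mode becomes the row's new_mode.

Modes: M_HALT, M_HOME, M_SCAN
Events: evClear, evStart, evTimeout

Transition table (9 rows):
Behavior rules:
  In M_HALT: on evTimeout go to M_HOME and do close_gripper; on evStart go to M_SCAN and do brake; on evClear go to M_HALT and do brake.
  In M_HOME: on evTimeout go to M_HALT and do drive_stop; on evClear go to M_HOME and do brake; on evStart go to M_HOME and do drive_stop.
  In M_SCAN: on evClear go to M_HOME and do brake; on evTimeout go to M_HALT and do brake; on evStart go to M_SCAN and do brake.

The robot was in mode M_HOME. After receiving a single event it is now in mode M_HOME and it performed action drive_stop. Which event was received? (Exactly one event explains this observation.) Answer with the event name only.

evStart

try evClear: (M_HOME, evClear) → (M_HOME, brake)
try evStart: (M_HOME, evStart) → (M_HOME, drive_stop)  ← matches
try evTimeout: (M_HOME, evTimeout) → (M_HALT, drive_stop)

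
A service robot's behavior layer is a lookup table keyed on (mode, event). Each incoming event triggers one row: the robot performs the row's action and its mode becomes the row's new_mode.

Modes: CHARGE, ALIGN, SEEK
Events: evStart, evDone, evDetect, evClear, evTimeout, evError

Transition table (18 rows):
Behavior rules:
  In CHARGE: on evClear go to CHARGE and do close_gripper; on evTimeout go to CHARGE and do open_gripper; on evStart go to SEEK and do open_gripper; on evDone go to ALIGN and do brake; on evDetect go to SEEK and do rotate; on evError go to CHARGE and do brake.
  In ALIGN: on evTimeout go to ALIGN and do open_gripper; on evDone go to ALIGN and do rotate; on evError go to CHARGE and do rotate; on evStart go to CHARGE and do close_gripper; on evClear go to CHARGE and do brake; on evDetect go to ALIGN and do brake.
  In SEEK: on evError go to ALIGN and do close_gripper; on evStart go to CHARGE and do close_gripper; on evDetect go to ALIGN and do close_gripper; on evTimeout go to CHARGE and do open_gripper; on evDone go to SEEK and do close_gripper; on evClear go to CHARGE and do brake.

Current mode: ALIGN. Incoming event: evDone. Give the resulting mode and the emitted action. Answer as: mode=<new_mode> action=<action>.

current mode = ALIGN; filter table to that mode:
  (ALIGN, evTimeout) → (ALIGN, open_gripper)
  (ALIGN, evDone) → (ALIGN, rotate)  ← event matches
  (ALIGN, evError) → (CHARGE, rotate)
  (ALIGN, evStart) → (CHARGE, close_gripper)
  (ALIGN, evClear) → (CHARGE, brake)
  (ALIGN, evDetect) → (ALIGN, brake)
event = evDone selects (ALIGN, rotate)

mode=ALIGN action=rotate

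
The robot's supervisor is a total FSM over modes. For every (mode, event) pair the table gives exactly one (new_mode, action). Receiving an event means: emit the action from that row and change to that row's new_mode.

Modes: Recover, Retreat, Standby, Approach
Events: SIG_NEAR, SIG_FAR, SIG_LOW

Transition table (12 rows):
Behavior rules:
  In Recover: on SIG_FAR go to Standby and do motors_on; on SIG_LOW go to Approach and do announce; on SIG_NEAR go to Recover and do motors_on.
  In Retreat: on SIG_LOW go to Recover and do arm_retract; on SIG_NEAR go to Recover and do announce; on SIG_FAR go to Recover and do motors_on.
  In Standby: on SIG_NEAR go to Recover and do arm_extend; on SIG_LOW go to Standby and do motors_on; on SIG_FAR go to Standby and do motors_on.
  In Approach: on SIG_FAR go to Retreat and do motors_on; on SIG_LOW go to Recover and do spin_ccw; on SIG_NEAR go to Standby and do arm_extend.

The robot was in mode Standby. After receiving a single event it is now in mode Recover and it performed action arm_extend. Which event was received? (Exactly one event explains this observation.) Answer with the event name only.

SIG_NEAR

try SIG_NEAR: (Standby, SIG_NEAR) → (Recover, arm_extend)  ← matches
try SIG_FAR: (Standby, SIG_FAR) → (Standby, motors_on)
try SIG_LOW: (Standby, SIG_LOW) → (Standby, motors_on)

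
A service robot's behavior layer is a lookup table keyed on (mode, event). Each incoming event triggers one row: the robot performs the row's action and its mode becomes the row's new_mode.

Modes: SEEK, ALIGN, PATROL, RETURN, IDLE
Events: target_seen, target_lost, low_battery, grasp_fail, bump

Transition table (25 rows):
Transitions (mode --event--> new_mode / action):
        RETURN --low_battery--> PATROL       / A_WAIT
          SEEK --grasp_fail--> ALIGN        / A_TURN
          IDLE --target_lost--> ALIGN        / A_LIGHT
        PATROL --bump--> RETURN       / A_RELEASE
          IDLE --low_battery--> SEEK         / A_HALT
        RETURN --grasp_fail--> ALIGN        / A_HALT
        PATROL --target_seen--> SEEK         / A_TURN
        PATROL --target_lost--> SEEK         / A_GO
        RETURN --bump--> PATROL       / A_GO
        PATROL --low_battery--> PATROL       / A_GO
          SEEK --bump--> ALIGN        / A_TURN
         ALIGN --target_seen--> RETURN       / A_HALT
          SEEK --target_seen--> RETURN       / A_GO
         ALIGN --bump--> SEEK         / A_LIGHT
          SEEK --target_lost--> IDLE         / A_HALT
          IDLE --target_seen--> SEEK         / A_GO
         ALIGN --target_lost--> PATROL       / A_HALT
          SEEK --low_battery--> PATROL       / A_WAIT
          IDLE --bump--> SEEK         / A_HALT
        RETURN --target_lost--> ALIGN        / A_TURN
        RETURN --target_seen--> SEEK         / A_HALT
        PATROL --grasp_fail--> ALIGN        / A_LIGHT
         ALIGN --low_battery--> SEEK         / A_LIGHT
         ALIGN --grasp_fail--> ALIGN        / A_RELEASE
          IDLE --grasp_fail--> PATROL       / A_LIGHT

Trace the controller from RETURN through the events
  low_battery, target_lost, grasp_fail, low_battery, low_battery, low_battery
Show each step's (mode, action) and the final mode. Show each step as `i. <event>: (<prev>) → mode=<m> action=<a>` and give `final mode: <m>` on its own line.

final mode: PATROL

1. low_battery: (RETURN) → mode=PATROL action=A_WAIT
2. target_lost: (PATROL) → mode=SEEK action=A_GO
3. grasp_fail: (SEEK) → mode=ALIGN action=A_TURN
4. low_battery: (ALIGN) → mode=SEEK action=A_LIGHT
5. low_battery: (SEEK) → mode=PATROL action=A_WAIT
6. low_battery: (PATROL) → mode=PATROL action=A_GO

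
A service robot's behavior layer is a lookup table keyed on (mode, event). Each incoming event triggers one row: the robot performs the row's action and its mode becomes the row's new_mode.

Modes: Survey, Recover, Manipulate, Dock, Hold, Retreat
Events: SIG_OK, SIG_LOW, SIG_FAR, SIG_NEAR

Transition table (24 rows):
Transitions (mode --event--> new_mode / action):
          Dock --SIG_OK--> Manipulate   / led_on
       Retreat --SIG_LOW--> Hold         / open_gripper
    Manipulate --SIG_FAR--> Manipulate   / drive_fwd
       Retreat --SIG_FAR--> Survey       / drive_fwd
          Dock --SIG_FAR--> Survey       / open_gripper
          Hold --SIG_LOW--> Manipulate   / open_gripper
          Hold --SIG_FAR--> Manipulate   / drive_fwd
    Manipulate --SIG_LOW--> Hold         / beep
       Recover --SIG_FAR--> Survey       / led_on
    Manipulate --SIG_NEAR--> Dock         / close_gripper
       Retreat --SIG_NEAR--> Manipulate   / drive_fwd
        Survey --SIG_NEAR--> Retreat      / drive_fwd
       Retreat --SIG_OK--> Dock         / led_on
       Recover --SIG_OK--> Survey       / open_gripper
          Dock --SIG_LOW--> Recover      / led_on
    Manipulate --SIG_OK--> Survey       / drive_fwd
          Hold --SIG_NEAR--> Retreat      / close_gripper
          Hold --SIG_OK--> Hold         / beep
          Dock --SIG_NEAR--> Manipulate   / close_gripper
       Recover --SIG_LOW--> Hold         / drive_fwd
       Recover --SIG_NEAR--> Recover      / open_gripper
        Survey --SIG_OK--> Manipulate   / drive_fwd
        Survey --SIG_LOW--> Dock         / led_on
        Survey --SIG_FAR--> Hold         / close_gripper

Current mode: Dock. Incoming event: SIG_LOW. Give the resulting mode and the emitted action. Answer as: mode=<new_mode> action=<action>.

current mode = Dock; filter table to that mode:
  (Dock, SIG_OK) → (Manipulate, led_on)
  (Dock, SIG_FAR) → (Survey, open_gripper)
  (Dock, SIG_LOW) → (Recover, led_on)  ← event matches
  (Dock, SIG_NEAR) → (Manipulate, close_gripper)
event = SIG_LOW selects (Recover, led_on)

mode=Recover action=led_on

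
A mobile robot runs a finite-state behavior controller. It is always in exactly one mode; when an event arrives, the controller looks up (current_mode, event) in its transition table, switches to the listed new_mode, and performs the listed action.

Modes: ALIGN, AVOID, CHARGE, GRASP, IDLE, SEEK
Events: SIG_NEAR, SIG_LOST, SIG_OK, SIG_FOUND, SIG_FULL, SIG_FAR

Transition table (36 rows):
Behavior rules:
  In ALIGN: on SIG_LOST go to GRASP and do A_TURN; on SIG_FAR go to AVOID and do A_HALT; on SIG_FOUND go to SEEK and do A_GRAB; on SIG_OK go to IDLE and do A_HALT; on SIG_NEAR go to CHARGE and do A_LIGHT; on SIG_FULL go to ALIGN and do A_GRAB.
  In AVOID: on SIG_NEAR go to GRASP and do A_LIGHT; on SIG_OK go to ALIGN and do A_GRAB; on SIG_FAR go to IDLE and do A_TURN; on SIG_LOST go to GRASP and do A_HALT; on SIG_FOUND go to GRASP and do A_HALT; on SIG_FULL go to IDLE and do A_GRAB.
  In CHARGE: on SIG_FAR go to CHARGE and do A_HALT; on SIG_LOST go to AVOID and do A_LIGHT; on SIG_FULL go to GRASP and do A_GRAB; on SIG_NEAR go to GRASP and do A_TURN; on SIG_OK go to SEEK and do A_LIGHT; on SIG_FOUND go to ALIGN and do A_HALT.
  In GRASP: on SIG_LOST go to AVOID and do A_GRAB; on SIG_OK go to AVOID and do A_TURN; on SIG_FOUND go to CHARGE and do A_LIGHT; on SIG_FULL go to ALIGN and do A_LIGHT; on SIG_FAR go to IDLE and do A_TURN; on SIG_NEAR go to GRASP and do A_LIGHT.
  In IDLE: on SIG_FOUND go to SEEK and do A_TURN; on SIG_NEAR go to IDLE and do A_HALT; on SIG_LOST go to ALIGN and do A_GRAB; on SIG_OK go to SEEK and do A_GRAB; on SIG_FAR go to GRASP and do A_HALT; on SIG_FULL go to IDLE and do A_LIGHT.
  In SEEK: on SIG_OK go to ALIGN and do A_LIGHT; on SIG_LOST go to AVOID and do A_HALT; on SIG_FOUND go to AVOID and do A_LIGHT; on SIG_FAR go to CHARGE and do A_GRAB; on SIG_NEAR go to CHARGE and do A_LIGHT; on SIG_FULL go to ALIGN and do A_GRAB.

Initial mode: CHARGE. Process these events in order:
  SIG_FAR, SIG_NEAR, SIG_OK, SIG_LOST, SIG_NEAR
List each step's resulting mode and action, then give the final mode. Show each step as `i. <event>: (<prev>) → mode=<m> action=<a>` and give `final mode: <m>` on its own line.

1. SIG_FAR: (CHARGE) → mode=CHARGE action=A_HALT
2. SIG_NEAR: (CHARGE) → mode=GRASP action=A_TURN
3. SIG_OK: (GRASP) → mode=AVOID action=A_TURN
4. SIG_LOST: (AVOID) → mode=GRASP action=A_HALT
5. SIG_NEAR: (GRASP) → mode=GRASP action=A_LIGHT

final mode: GRASP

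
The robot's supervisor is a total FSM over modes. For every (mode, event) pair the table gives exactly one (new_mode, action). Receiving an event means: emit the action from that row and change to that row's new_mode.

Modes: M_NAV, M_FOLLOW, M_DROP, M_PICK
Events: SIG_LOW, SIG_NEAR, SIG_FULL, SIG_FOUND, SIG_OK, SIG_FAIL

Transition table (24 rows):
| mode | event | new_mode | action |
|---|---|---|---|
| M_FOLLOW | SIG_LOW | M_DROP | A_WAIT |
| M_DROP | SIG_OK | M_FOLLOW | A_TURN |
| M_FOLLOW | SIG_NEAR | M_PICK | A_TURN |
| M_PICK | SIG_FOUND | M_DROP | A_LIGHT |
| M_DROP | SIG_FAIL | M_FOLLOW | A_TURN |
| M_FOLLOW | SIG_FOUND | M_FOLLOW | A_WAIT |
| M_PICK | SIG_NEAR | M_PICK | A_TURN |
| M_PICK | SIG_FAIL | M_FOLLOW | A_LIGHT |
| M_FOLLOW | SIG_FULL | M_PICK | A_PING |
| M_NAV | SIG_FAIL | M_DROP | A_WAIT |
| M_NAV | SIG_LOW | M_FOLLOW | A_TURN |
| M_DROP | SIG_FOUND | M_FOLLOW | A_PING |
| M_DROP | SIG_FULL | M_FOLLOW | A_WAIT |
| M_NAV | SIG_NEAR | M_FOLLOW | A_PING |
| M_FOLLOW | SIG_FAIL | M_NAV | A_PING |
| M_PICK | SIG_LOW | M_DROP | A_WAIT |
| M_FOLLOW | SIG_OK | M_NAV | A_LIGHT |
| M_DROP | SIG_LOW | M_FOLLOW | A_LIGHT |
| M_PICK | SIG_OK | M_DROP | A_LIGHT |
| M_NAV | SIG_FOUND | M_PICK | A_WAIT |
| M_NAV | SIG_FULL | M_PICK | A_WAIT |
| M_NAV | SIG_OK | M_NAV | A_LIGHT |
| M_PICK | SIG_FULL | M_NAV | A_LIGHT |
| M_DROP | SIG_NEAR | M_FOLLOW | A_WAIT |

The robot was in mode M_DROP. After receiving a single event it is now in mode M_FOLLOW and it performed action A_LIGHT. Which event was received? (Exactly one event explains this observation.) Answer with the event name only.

SIG_LOW

try SIG_LOW: (M_DROP, SIG_LOW) → (M_FOLLOW, A_LIGHT)  ← matches
try SIG_NEAR: (M_DROP, SIG_NEAR) → (M_FOLLOW, A_WAIT)
try SIG_FULL: (M_DROP, SIG_FULL) → (M_FOLLOW, A_WAIT)
try SIG_FOUND: (M_DROP, SIG_FOUND) → (M_FOLLOW, A_PING)
try SIG_OK: (M_DROP, SIG_OK) → (M_FOLLOW, A_TURN)
try SIG_FAIL: (M_DROP, SIG_FAIL) → (M_FOLLOW, A_TURN)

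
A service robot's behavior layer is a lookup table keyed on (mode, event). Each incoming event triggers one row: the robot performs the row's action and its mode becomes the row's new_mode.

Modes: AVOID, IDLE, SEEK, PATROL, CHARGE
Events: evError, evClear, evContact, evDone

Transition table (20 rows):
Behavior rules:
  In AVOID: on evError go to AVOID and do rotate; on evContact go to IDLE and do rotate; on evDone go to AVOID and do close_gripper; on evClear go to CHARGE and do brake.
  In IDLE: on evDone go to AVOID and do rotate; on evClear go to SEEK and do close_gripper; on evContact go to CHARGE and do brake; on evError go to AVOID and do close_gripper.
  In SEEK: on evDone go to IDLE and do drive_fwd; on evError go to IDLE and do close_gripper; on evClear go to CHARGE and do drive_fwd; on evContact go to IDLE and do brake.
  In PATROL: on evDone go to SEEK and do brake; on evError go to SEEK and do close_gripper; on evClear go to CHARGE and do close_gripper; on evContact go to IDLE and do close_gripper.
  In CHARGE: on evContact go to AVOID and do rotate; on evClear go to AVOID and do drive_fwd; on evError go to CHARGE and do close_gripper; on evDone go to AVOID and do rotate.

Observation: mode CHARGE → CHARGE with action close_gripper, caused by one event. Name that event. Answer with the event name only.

evError

try evError: (CHARGE, evError) → (CHARGE, close_gripper)  ← matches
try evClear: (CHARGE, evClear) → (AVOID, drive_fwd)
try evContact: (CHARGE, evContact) → (AVOID, rotate)
try evDone: (CHARGE, evDone) → (AVOID, rotate)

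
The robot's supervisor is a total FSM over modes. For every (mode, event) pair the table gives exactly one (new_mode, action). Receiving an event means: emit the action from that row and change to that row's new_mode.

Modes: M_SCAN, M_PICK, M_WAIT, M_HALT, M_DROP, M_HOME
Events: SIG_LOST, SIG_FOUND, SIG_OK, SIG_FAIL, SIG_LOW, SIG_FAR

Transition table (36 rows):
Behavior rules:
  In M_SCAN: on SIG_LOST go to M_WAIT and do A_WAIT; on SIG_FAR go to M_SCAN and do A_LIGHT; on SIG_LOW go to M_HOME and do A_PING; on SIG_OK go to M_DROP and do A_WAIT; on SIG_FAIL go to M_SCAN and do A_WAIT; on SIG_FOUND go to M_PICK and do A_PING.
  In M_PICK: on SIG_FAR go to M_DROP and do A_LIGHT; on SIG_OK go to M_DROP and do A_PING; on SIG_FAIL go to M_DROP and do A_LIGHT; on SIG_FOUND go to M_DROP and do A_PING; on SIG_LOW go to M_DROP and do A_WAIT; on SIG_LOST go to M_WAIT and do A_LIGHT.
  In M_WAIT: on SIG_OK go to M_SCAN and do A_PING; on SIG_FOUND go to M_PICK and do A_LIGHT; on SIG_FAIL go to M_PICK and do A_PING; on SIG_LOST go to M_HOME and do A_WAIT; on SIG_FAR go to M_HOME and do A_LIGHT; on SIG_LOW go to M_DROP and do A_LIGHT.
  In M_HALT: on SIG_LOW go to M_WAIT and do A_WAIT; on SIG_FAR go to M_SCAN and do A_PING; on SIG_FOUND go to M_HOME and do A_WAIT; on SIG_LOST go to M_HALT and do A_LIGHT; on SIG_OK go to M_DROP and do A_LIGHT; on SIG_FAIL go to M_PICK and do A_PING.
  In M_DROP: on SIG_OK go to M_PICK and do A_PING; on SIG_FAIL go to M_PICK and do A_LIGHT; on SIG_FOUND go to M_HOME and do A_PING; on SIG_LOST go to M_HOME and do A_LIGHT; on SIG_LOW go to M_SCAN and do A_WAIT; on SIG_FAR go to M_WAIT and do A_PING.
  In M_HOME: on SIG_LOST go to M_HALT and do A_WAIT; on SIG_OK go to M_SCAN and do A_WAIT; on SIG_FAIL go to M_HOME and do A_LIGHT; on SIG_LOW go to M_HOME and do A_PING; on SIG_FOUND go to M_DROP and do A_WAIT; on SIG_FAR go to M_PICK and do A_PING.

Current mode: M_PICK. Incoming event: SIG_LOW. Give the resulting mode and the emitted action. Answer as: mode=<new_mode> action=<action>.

mode=M_DROP action=A_WAIT

current mode = M_PICK; filter table to that mode:
  (M_PICK, SIG_FAR) → (M_DROP, A_LIGHT)
  (M_PICK, SIG_OK) → (M_DROP, A_PING)
  (M_PICK, SIG_FAIL) → (M_DROP, A_LIGHT)
  (M_PICK, SIG_FOUND) → (M_DROP, A_PING)
  (M_PICK, SIG_LOW) → (M_DROP, A_WAIT)  ← event matches
  (M_PICK, SIG_LOST) → (M_WAIT, A_LIGHT)
event = SIG_LOW selects (M_DROP, A_WAIT)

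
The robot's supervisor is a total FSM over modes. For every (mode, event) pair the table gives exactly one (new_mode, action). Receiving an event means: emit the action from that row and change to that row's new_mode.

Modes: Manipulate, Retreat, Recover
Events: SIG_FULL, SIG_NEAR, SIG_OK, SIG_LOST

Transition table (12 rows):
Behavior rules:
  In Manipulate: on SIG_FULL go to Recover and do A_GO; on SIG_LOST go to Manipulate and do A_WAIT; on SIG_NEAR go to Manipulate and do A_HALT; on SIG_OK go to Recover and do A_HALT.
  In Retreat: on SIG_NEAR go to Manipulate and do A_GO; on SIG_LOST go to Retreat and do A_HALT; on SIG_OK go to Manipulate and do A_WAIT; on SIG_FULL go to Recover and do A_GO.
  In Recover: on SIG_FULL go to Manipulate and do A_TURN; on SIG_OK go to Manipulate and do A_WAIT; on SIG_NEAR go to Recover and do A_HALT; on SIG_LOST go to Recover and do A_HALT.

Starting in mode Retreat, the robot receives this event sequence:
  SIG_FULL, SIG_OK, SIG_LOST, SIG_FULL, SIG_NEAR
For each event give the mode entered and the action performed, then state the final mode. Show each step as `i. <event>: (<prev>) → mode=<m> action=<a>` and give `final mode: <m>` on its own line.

1. SIG_FULL: (Retreat) → mode=Recover action=A_GO
2. SIG_OK: (Recover) → mode=Manipulate action=A_WAIT
3. SIG_LOST: (Manipulate) → mode=Manipulate action=A_WAIT
4. SIG_FULL: (Manipulate) → mode=Recover action=A_GO
5. SIG_NEAR: (Recover) → mode=Recover action=A_HALT

final mode: Recover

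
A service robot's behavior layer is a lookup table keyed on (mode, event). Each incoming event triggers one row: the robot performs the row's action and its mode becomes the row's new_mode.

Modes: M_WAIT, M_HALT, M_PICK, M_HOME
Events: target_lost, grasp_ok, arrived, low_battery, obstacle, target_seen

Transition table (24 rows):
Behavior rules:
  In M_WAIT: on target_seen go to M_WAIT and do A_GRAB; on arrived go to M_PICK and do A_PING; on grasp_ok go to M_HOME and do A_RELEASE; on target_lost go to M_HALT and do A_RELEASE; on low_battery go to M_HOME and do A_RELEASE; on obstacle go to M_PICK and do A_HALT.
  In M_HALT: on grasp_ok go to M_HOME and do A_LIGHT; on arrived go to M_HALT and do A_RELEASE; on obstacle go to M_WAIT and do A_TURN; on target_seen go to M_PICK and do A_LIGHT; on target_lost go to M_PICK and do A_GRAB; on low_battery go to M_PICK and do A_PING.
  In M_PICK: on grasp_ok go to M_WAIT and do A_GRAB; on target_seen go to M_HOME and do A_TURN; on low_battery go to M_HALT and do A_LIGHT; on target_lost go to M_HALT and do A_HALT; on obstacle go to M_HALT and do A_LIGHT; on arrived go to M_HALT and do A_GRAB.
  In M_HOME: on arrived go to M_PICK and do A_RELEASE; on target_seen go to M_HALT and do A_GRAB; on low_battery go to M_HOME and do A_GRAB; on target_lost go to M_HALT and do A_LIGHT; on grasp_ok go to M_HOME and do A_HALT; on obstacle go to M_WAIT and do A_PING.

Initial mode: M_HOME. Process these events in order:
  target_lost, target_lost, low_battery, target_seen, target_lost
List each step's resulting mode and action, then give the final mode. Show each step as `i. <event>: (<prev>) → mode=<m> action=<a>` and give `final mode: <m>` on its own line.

final mode: M_HALT

1. target_lost: (M_HOME) → mode=M_HALT action=A_LIGHT
2. target_lost: (M_HALT) → mode=M_PICK action=A_GRAB
3. low_battery: (M_PICK) → mode=M_HALT action=A_LIGHT
4. target_seen: (M_HALT) → mode=M_PICK action=A_LIGHT
5. target_lost: (M_PICK) → mode=M_HALT action=A_HALT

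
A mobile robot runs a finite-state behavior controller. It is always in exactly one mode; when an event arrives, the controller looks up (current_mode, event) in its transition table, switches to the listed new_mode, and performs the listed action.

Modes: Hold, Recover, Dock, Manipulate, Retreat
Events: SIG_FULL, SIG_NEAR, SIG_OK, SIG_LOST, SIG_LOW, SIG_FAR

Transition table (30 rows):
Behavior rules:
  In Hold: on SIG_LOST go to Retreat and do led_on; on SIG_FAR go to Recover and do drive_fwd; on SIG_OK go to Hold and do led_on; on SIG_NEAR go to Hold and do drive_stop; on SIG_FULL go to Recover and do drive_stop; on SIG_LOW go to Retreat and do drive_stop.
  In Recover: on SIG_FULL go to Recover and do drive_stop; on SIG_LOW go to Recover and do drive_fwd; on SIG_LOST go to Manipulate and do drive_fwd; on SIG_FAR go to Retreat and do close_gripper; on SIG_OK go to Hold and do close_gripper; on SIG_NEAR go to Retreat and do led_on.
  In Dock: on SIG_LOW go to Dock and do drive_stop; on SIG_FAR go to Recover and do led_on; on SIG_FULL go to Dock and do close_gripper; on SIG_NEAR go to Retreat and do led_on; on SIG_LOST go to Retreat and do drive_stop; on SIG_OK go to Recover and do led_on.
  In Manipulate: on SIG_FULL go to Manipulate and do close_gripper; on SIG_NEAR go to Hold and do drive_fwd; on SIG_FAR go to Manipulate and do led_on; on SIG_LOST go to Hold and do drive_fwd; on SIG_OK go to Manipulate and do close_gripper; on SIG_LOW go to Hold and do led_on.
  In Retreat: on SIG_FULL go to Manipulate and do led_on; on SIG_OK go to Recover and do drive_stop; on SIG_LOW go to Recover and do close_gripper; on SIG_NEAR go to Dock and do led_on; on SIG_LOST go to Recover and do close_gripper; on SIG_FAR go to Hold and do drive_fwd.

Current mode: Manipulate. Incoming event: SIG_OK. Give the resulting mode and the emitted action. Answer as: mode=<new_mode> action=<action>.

mode=Manipulate action=close_gripper

current mode = Manipulate; filter table to that mode:
  (Manipulate, SIG_FULL) → (Manipulate, close_gripper)
  (Manipulate, SIG_NEAR) → (Hold, drive_fwd)
  (Manipulate, SIG_FAR) → (Manipulate, led_on)
  (Manipulate, SIG_LOST) → (Hold, drive_fwd)
  (Manipulate, SIG_OK) → (Manipulate, close_gripper)  ← event matches
  (Manipulate, SIG_LOW) → (Hold, led_on)
event = SIG_OK selects (Manipulate, close_gripper)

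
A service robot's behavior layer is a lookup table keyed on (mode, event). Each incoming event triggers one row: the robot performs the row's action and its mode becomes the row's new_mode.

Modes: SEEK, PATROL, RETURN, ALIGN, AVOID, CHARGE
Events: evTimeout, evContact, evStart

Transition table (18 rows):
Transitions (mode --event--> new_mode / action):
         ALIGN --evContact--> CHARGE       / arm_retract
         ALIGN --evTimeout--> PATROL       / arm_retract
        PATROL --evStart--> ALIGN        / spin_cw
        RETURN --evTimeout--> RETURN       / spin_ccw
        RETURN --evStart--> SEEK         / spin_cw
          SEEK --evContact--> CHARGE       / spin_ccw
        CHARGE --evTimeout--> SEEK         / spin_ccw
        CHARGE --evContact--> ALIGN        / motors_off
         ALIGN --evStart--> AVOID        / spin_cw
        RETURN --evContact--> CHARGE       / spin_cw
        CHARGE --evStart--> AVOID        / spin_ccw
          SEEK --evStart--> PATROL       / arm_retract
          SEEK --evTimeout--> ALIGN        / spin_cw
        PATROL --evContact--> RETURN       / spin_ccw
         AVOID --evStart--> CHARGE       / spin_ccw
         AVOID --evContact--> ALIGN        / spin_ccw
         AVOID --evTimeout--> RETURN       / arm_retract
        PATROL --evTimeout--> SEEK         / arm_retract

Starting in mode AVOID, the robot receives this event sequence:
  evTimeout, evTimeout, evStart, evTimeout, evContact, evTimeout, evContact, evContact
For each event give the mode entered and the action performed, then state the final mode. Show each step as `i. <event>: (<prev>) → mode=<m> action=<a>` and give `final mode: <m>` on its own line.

1. evTimeout: (AVOID) → mode=RETURN action=arm_retract
2. evTimeout: (RETURN) → mode=RETURN action=spin_ccw
3. evStart: (RETURN) → mode=SEEK action=spin_cw
4. evTimeout: (SEEK) → mode=ALIGN action=spin_cw
5. evContact: (ALIGN) → mode=CHARGE action=arm_retract
6. evTimeout: (CHARGE) → mode=SEEK action=spin_ccw
7. evContact: (SEEK) → mode=CHARGE action=spin_ccw
8. evContact: (CHARGE) → mode=ALIGN action=motors_off

final mode: ALIGN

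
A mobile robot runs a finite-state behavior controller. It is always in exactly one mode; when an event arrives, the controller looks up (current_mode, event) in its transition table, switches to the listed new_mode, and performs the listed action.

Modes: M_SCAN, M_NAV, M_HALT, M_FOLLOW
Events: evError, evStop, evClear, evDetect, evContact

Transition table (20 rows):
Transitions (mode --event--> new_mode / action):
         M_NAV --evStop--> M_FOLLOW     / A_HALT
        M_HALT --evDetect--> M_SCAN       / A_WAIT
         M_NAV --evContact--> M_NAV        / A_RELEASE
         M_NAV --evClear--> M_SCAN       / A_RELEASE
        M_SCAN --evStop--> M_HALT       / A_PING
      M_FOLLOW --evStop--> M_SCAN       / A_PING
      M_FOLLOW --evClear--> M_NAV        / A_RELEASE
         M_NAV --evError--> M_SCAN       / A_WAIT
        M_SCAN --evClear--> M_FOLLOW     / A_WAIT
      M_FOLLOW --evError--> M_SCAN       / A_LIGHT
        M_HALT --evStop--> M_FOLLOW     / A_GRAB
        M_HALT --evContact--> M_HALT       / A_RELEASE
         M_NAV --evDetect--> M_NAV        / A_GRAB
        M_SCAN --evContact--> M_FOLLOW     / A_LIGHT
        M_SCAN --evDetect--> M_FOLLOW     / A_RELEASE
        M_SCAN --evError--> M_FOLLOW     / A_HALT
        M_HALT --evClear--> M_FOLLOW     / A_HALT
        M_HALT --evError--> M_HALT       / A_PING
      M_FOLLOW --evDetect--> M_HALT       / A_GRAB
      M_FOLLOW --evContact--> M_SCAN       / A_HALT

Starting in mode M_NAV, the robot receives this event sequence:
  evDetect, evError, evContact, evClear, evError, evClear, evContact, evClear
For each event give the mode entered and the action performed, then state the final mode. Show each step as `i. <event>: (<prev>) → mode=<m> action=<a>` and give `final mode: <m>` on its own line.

final mode: M_FOLLOW

1. evDetect: (M_NAV) → mode=M_NAV action=A_GRAB
2. evError: (M_NAV) → mode=M_SCAN action=A_WAIT
3. evContact: (M_SCAN) → mode=M_FOLLOW action=A_LIGHT
4. evClear: (M_FOLLOW) → mode=M_NAV action=A_RELEASE
5. evError: (M_NAV) → mode=M_SCAN action=A_WAIT
6. evClear: (M_SCAN) → mode=M_FOLLOW action=A_WAIT
7. evContact: (M_FOLLOW) → mode=M_SCAN action=A_HALT
8. evClear: (M_SCAN) → mode=M_FOLLOW action=A_WAIT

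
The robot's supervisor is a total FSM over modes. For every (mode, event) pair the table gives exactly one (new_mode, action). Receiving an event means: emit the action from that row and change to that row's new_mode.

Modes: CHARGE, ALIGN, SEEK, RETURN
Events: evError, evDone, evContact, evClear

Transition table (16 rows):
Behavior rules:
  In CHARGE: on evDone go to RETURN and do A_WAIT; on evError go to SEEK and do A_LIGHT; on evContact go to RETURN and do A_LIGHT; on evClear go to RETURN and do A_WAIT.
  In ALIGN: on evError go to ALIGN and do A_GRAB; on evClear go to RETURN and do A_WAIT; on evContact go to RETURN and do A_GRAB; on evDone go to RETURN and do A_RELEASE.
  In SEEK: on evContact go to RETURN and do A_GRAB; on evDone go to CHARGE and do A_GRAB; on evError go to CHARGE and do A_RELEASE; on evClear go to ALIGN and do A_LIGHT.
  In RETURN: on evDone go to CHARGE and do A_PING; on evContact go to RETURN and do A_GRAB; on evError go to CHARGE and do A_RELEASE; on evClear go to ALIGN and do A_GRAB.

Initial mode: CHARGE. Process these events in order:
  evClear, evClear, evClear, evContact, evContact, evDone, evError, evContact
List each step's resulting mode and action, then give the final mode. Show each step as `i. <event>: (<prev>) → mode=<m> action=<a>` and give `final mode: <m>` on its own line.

final mode: RETURN

1. evClear: (CHARGE) → mode=RETURN action=A_WAIT
2. evClear: (RETURN) → mode=ALIGN action=A_GRAB
3. evClear: (ALIGN) → mode=RETURN action=A_WAIT
4. evContact: (RETURN) → mode=RETURN action=A_GRAB
5. evContact: (RETURN) → mode=RETURN action=A_GRAB
6. evDone: (RETURN) → mode=CHARGE action=A_PING
7. evError: (CHARGE) → mode=SEEK action=A_LIGHT
8. evContact: (SEEK) → mode=RETURN action=A_GRAB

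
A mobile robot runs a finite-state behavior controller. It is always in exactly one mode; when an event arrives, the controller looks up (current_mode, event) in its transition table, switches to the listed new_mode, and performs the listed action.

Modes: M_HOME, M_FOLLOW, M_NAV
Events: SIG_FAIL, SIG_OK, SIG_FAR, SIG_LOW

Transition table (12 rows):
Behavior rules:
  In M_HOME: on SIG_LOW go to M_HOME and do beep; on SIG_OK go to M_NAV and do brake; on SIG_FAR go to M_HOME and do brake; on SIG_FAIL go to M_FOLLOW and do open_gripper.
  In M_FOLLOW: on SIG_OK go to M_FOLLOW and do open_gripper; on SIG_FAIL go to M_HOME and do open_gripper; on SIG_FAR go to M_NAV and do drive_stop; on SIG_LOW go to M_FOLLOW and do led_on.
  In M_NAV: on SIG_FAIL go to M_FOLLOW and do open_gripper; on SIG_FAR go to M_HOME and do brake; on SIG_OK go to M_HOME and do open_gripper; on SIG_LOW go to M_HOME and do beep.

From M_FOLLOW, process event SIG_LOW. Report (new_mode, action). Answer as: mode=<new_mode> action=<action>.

mode=M_FOLLOW action=led_on

current mode = M_FOLLOW; filter table to that mode:
  (M_FOLLOW, SIG_OK) → (M_FOLLOW, open_gripper)
  (M_FOLLOW, SIG_FAIL) → (M_HOME, open_gripper)
  (M_FOLLOW, SIG_FAR) → (M_NAV, drive_stop)
  (M_FOLLOW, SIG_LOW) → (M_FOLLOW, led_on)  ← event matches
event = SIG_LOW selects (M_FOLLOW, led_on)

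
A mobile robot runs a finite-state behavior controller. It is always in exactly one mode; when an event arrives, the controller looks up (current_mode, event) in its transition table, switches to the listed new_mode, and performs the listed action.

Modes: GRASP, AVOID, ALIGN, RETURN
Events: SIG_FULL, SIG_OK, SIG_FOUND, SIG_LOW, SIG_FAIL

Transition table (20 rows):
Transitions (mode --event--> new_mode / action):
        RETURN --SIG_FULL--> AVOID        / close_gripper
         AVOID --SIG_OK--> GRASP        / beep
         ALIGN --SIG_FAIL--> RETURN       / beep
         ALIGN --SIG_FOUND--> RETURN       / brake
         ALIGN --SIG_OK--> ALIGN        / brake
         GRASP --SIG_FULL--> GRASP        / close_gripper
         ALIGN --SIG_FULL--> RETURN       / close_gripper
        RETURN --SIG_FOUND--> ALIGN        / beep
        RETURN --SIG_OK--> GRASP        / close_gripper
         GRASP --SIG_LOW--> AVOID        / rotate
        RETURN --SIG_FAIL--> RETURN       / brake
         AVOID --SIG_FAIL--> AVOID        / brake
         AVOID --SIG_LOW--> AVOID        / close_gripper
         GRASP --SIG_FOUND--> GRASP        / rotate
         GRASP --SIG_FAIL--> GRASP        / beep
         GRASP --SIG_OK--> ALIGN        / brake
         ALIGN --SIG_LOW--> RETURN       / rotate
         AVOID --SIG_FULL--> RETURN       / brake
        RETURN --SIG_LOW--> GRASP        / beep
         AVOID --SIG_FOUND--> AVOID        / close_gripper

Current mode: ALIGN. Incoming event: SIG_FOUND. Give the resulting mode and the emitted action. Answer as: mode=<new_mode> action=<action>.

current mode = ALIGN; filter table to that mode:
  (ALIGN, SIG_FAIL) → (RETURN, beep)
  (ALIGN, SIG_FOUND) → (RETURN, brake)  ← event matches
  (ALIGN, SIG_OK) → (ALIGN, brake)
  (ALIGN, SIG_FULL) → (RETURN, close_gripper)
  (ALIGN, SIG_LOW) → (RETURN, rotate)
event = SIG_FOUND selects (RETURN, brake)

mode=RETURN action=brake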